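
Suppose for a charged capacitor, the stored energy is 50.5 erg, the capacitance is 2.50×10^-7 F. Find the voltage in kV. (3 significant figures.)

Rearranging E = ½C·V² for V: V = √(2E/C).
E = 50.5 erg = 5.050×10^-6 J; C = 2.50×10^-7 F.
V = 6.356 V  (the unit combination reduces to kg·m²/(A·s³) = V)
6.356 V × (1 kV / 1000 V) = 0.006356 kV

0.00636 kV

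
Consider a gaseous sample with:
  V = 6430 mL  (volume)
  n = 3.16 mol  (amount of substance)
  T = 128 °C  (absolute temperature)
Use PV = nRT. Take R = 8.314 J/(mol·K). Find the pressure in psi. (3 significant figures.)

Directly: P = nRT/V.
V = 6430 mL = 0.006430 m³; n = 3.16 mol; T = 128 °C = 401.1 K; R = 8.314 J/(mol·K).
P = 1.639×10^6 Pa  (the unit combination reduces to kg/(m·s²) = Pa)
1.639×10^6 Pa × (1 psi / 6895 Pa) = 237.7 psi

238 psi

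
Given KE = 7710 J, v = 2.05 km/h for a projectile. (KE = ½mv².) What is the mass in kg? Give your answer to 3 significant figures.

47600 kg

Rearranging KE = ½mv² for m: m = 2·KE/v².
KE = 7710 J; v = 2.05 km/h = 0.5694 m/s.
m = 47553 kg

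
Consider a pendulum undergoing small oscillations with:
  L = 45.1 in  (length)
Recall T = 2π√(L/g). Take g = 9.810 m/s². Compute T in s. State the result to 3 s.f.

2.15 s

T is given directly by: T = 2π√(L/g).
L = 45.1 in = 1.146 m; g = 9.810 m/s².
T = 2.147 s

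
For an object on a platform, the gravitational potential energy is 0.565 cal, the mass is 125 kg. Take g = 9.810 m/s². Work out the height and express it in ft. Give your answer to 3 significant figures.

0.00632 ft

Rearranging: h = PE/(m·g).
PE = 0.565 cal = 2.364 J; m = 125 kg; g = 9.810 m/s².
h = 0.001928 m
0.001928 m × (1 ft / 0.3048 m) = 0.006325 ft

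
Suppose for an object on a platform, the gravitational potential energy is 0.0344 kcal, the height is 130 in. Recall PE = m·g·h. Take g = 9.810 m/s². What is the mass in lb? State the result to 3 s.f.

Rearranging PE = m·g·h for m: m = PE/(g·h).
PE = 0.0344 kcal = 143.9 J; h = 130 in = 3.302 m; g = 9.810 m/s².
m = 4.443 kg
4.443 kg × (1 lb / 0.4536 kg) = 9.796 lb

9.80 lb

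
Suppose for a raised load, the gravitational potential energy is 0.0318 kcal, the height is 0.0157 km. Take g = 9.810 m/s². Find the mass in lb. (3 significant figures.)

Rearranging PE = m·g·h for m: m = PE/(g·h).
PE = 0.0318 kcal = 133.1 J; h = 0.0157 km = 15.70 m; g = 9.810 m/s².
m = 0.8639 kg
0.8639 kg × (1 lb / 0.4536 kg) = 1.905 lb

1.90 lb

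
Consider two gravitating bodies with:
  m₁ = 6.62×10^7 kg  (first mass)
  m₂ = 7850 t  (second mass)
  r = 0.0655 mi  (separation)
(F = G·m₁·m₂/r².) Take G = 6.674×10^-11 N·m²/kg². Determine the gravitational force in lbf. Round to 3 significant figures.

From Newton's law of gravitation: F = Gm₁m₂/r².
m₁ = 6.62×10^7 kg; m₂ = 7850 t = 7.850×10^6 kg; r = 0.0655 mi = 105.4 m; G = 6.674×10^-11 N·m²/kg².
F = 3.121 N
3.121 N × (1 lbf / 4.448 N) = 0.7017 lbf

0.702 lbf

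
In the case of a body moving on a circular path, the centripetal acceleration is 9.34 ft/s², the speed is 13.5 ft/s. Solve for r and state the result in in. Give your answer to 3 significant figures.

234 in

Solving a = v²/r for r: r = v²/a.
a = 9.34 ft/s² = 2.847 m/s²; v = 13.5 ft/s = 4.115 m/s.
r = 5.948 m
5.948 m × (1 in / 0.02540 m) = 234.2 in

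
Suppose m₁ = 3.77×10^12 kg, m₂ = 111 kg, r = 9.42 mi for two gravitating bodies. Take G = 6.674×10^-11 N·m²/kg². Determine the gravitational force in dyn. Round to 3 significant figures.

Directly: F = Gm₁m₂/r².
m₁ = 3.77×10^12 kg; m₂ = 111 kg; r = 9.42 mi = 15160 m; G = 6.674×10^-11 N·m²/kg².
F = 1.215×10^-4 N  (the unit combination reduces to kg·m/s² = N)
1.215×10^-4 N × (1 dyn / 1.000×10^-5 N) = 12.15 dyn

12.2 dyn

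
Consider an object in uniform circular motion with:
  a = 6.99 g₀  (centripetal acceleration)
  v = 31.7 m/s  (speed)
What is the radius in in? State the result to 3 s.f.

Rearranging a = v²/r for r: r = v²/a.
a = 6.99 g₀ = 68.55 m/s²; v = 31.7 m/s.
r = 14.66 m
14.66 m × (1 in / 0.02540 m) = 577.1 in

577 in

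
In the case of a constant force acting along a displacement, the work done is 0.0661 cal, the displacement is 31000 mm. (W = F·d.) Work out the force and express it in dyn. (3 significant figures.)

892 dyn

Rearranging: F = W/d.
W = 0.0661 cal = 0.2766 J; d = 31000 mm = 31.00 m.
F = 0.008921 N
0.008921 N × (1 dyn / 1.000×10^-5 N) = 892.1 dyn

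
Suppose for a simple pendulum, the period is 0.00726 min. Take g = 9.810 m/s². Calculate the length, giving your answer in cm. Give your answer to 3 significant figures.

4.72 cm

Solving T = 2π√(L/g) for L: L = g·(T/2π)².
T = 0.00726 min = 0.4356 s; g = 9.810 m/s².
L = 0.04715 m
0.04715 m × (1 cm / 0.01000 m) = 4.715 cm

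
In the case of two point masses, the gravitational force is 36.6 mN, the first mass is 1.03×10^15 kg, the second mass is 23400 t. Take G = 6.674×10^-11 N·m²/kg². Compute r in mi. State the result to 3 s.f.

4120 mi

Rearranging F = G·m₁·m₂/r² for r: r = √(G·m₁m₂/F).
F = 36.6 mN = 0.03660 N; m₁ = 1.03×10^15 kg; m₂ = 23400 t = 2.340×10^7 kg; G = 6.674×10^-11 N·m²/kg².
r = 6.629×10^6 m
6.629×10^6 m × (1 mi / 1609 m) = 4119 mi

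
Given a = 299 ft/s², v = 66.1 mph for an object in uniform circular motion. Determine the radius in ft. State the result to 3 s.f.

31.4 ft

Solving a = v²/r for r: r = v²/a.
a = 299 ft/s² = 91.14 m/s²; v = 66.1 mph = 29.55 m/s.
r = 9.581 m
9.581 m × (1 ft / 0.3048 m) = 31.43 ft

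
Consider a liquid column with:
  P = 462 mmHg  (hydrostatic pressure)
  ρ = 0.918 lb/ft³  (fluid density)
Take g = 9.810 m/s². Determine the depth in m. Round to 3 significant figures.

427 m

Rearranging: h = P/(ρ·g).
P = 462 mmHg = 61595 Pa; ρ = 0.918 lb/ft³ = 14.70 kg/m³; g = 9.810 m/s².
h = 427.0 m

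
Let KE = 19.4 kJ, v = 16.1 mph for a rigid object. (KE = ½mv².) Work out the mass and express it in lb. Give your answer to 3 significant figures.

1650 lb

Rearranging KE = ½mv² for m: m = 2·KE/v².
KE = 19.4 kJ = 19400 J; v = 16.1 mph = 7.197 m/s.
m = 749.0 kg
749.0 kg × (1 lb / 0.4536 kg) = 1651 lb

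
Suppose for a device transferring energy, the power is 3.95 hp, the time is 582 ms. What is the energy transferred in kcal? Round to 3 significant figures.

0.410 kcal

Rearranging: W = P·t.
P = 3.95 hp = 2946 W; t = 582 ms = 0.5820 s.
W = 1714 J
1714 J × (1 kcal / 4184 J) = 0.4097 kcal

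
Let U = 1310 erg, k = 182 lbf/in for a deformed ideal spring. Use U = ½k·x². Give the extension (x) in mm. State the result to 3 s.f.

0.0907 mm

Rearranging U = ½k·x² for x: x = √(2U/k).
U = 1310 erg = 1.310×10^-4 J; k = 182 lbf/in = 31873 N/m.
x = 9.066×10^-5 m
9.066×10^-5 m × (1 mm / 0.001000 m) = 0.09066 mm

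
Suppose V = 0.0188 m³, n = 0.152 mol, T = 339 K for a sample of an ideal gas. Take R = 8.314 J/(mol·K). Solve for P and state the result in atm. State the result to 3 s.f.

0.225 atm

From the ideal-gas law: P = nRT/V.
V = 0.0188 m³; n = 0.152 mol; T = 339 K; R = 8.314 J/(mol·K).
P = 22787 Pa
22787 Pa × (1 atm / 1.013×10^5 Pa) = 0.2249 atm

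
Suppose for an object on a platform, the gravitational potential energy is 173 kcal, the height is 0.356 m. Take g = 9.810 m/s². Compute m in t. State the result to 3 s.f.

Solving PE = m·g·h for m: m = PE/(g·h).
PE = 173 kcal = 7.238×10^5 J; h = 0.356 m; g = 9.810 m/s².
m = 2.073×10^5 kg
2.073×10^5 kg × (1 t / 1000 kg) = 207.3 t

207 t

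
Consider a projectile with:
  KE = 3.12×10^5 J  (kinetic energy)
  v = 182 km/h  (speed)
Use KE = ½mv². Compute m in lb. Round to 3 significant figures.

538 lb

Rearranging: m = 2·KE/v².
KE = 3.12×10^5 J; v = 182 km/h = 50.56 m/s.
m = 244.1 kg
244.1 kg × (1 lb / 0.4536 kg) = 538.2 lb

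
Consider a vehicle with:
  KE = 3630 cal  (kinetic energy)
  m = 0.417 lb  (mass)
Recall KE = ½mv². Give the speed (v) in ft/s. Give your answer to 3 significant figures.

Rearranging: v = √(2·KE/m).
KE = 3630 cal = 15188 J; m = 0.417 lb = 0.1891 kg.
v = 400.7 m/s
400.7 m/s × (1 ft/s / 0.3048 m/s) = 1315 ft/s

1310 ft/s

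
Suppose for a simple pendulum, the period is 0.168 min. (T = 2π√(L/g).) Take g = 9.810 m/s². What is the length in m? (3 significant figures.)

Solving T = 2π√(L/g) for L: L = g·(T/2π)².
T = 0.168 min = 10.08 s; g = 9.810 m/s².
L = 25.25 m

25.2 m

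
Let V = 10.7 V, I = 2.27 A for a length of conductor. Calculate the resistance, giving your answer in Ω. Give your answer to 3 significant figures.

From Ohm's law: R = V/I.
V = 10.7 V; I = 2.27 A.
R = 4.714 Ω

4.71 Ω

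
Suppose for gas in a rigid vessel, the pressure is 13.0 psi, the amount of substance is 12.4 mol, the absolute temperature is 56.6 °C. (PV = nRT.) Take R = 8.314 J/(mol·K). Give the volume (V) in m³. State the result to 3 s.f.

Solving PV = nRT for V: V = nRT/P.
P = 13.0 psi = 89632 Pa; n = 12.4 mol; T = 56.6 °C = 329.8 K; R = 8.314 J/(mol·K).
V = 0.3793 m³

0.379 m³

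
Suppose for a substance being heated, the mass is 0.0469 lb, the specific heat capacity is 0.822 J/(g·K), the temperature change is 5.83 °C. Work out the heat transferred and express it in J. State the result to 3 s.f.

Directly: Q = mcΔT.
m = 0.0469 lb = 0.02127 kg; c = 0.822 J/(g·K) = 822.0 J/(kg·K); ΔT = 5.83 °C = 5.830 K.
Q = 101.9 J

102 J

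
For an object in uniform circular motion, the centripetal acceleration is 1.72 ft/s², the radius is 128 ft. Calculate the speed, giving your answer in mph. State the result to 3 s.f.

10.1 mph

Solving a = v²/r for v: v = √(a·r).
a = 1.72 ft/s² = 0.5243 m/s²; r = 128 ft = 39.01 m.
v = 4.523 m/s
4.523 m/s × (1 mph / 0.4470 m/s) = 10.12 mph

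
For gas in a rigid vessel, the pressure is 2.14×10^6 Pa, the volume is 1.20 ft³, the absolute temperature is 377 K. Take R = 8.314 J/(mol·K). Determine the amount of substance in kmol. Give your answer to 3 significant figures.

From the ideal-gas law: n = PV/(RT).
P = 2.14×10^6 Pa; V = 1.20 ft³ = 0.03398 m³; T = 377 K; R = 8.314 J/(mol·K).
n = 23.20 mol
23.20 mol × (1 kmol / 1000 mol) = 0.02320 kmol

0.0232 kmol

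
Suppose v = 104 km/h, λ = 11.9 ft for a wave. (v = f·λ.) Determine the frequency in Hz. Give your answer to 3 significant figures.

Solving v = f·λ for f: f = v/λ.
v = 104 km/h = 28.89 m/s; λ = 11.9 ft = 3.627 m.
f = 7.965 Hz

7.96 Hz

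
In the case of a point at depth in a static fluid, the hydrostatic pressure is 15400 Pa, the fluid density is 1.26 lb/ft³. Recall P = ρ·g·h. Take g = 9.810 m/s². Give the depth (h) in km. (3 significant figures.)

Solving P = ρ·g·h for h: h = P/(ρ·g).
P = 15400 Pa; ρ = 1.26 lb/ft³ = 20.18 kg/m³; g = 9.810 m/s².
h = 77.78 m
77.78 m × (1 km / 1000 m) = 0.07778 km

0.0778 km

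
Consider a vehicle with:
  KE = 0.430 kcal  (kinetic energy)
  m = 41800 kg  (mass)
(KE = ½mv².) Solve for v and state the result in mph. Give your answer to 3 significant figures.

Rearranging: v = √(2·KE/m).
KE = 0.430 kcal = 1799 J; m = 41800 kg.
v = 0.2934 m/s
0.2934 m/s × (1 mph / 0.4470 m/s) = 0.6563 mph

0.656 mph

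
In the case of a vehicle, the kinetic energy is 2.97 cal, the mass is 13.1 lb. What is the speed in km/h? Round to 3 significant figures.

7.36 km/h

Rearranging: v = √(2·KE/m).
KE = 2.97 cal = 12.43 J; m = 13.1 lb = 5.942 kg.
v = 2.045 m/s
2.045 m/s × (1 km/h / 0.2778 m/s) = 7.362 km/h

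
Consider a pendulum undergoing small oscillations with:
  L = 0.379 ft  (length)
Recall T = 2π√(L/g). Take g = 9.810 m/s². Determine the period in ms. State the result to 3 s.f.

T is given directly by: T = 2π√(L/g).
L = 0.379 ft = 0.1155 m; g = 9.810 m/s².
T = 0.6818 s
0.6818 s × (1 ms / 0.001000 s) = 681.8 ms

682 ms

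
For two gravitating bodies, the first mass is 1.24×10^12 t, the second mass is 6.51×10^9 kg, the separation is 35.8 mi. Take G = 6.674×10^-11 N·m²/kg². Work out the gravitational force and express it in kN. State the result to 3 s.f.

162 kN

From Newton's law of gravitation: F = Gm₁m₂/r².
m₁ = 1.24×10^12 t = 1.240×10^15 kg; m₂ = 6.51×10^9 kg; r = 35.8 mi = 57615 m; G = 6.674×10^-11 N·m²/kg².
F = 1.623×10^5 N
1.623×10^5 N × (1 kN / 1000 N) = 162.3 kN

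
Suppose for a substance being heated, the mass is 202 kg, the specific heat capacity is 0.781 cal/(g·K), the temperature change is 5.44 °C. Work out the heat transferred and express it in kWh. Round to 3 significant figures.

0.997 kWh

Directly: Q = mcΔT.
m = 202 kg; c = 0.781 cal/(g·K) = 3268 J/(kg·K); ΔT = 5.44 °C = 5.440 K.
Q = 3.591×10^6 J
3.591×10^6 J × (1 kWh / 3.600×10^6 J) = 0.9974 kWh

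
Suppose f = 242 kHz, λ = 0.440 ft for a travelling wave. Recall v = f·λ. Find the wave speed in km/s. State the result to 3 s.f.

Directly: v = fλ.
f = 242 kHz = 2.420×10^5 Hz; λ = 0.440 ft = 0.1341 m.
v = 32455 m/s
32455 m/s × (1 km/s / 1000 m/s) = 32.46 km/s

32.5 km/s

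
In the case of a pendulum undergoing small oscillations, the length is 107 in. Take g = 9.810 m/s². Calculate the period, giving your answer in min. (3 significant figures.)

0.0551 min

T is given directly by: T = 2π√(L/g).
L = 107 in = 2.718 m; g = 9.810 m/s².
T = 3.307 s
3.307 s × (1 min / 60.00 s) = 0.05512 min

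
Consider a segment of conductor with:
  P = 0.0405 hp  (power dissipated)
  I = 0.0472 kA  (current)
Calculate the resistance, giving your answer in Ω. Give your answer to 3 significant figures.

0.0136 Ω

Rearranging: R = P/I².
P = 0.0405 hp = 30.20 W; I = 0.0472 kA = 47.20 A.
R = 0.01356 Ω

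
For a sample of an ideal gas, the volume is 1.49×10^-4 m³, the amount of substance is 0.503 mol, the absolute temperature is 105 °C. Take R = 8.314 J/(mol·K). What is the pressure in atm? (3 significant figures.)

105 atm

Directly: P = nRT/V.
V = 1.49×10^-4 m³; n = 0.503 mol; T = 105 °C = 378.1 K; R = 8.314 J/(mol·K).
P = 1.061×10^7 Pa
1.061×10^7 Pa × (1 atm / 1.013×10^5 Pa) = 104.7 atm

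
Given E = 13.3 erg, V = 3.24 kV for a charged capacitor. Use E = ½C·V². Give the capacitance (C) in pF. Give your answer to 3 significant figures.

Rearranging E = ½C·V² for C: C = 2E/V².
E = 13.3 erg = 1.330×10^-6 J; V = 3.24 kV = 3240 V.
C = 2.534×10^-13 F
2.534×10^-13 F × (1 pF / 1.000×10^-12 F) = 0.2534 pF

0.253 pF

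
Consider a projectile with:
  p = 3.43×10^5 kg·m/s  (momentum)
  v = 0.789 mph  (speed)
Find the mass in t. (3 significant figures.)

972 t

Rearranging p = m·v for m: m = p/v.
p = 3.43×10^5 kg·m/s; v = 0.789 mph = 0.3527 m/s.
m = 9.725×10^5 kg
9.725×10^5 kg × (1 t / 1000 kg) = 972.5 t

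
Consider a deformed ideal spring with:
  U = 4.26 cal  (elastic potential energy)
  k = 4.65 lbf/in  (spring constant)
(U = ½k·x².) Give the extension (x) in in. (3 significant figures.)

8.24 in

Rearranging: x = √(2U/k).
U = 4.26 cal = 17.82 J; k = 4.65 lbf/in = 814.3 N/m.
x = 0.2092 m
0.2092 m × (1 in / 0.02540 m) = 8.237 in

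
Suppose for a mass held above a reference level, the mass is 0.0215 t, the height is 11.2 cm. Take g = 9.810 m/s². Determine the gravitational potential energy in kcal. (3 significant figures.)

0.00565 kcal

Directly: PE = mgh.
m = 0.0215 t = 21.50 kg; h = 11.2 cm = 0.1120 m; g = 9.810 m/s².
PE = 23.62 J  (the unit combination reduces to kg·m²/s² = J)
23.62 J × (1 kcal / 4184 J) = 0.005646 kcal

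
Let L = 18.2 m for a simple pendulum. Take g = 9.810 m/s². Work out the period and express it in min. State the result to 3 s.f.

0.143 min

Directly: T = 2π√(L/g).
L = 18.2 m; g = 9.810 m/s².
T = 8.558 s
8.558 s × (1 min / 60.00 s) = 0.1426 min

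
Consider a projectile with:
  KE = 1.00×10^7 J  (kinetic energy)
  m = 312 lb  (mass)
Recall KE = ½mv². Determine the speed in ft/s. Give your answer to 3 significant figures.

Rearranging KE = ½mv² for v: v = √(2·KE/m).
KE = 1.00×10^7 J; m = 312 lb = 141.5 kg.
v = 375.9 m/s
375.9 m/s × (1 ft/s / 0.3048 m/s) = 1233 ft/s

1230 ft/s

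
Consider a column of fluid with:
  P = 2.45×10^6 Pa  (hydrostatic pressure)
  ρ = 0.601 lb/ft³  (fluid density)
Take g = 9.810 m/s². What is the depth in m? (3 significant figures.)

Solving P = ρ·g·h for h: h = P/(ρ·g).
P = 2.45×10^6 Pa; ρ = 0.601 lb/ft³ = 9.627 kg/m³; g = 9.810 m/s².
h = 25942 m

25900 m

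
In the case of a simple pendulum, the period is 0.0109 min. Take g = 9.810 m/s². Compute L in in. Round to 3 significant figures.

Rearranging T = 2π√(L/g) for L: L = g·(T/2π)².
T = 0.0109 min = 0.6540 s; g = 9.810 m/s².
L = 0.1063 m
0.1063 m × (1 in / 0.02540 m) = 4.184 in

4.18 in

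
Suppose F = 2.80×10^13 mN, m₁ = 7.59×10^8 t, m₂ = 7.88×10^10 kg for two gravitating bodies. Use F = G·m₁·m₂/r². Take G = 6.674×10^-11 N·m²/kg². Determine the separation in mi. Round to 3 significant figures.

0.00742 mi

From Newton's law of gravitation: r = √(G·m₁m₂/F).
F = 2.80×10^13 mN = 2.800×10^10 N; m₁ = 7.59×10^8 t = 7.590×10^11 kg; m₂ = 7.88×10^10 kg; G = 6.674×10^-11 N·m²/kg².
r = 11.94 m
11.94 m × (1 mi / 1609 m) = 0.007419 mi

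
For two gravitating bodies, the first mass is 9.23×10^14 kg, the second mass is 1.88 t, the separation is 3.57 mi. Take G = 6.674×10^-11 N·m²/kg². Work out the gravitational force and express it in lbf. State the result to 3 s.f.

0.789 lbf

Directly: F = Gm₁m₂/r².
m₁ = 9.23×10^14 kg; m₂ = 1.88 t = 1880 kg; r = 3.57 mi = 5745 m; G = 6.674×10^-11 N·m²/kg².
F = 3.508 N
3.508 N × (1 lbf / 4.448 N) = 0.7887 lbf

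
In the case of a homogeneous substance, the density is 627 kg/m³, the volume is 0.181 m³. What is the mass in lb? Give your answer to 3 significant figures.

250 lb

Rearranging: m = ρV.
ρ = 627 kg/m³; V = 0.181 m³.
m = 113.5 kg
113.5 kg × (1 lb / 0.4536 kg) = 250.2 lb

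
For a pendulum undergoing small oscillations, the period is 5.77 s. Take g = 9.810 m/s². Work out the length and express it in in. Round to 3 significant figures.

Rearranging T = 2π√(L/g) for L: L = g·(T/2π)².
T = 5.77 s; g = 9.810 m/s².
L = 8.273 m
8.273 m × (1 in / 0.02540 m) = 325.7 in

326 in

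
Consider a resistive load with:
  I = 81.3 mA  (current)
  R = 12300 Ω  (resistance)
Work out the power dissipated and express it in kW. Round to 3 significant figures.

0.0813 kW

P is given directly by: P = I²R.
I = 81.3 mA = 0.08130 A; R = 12300 Ω.
P = 81.30 W  (the unit combination reduces to kg·m²/s³ = W)
81.30 W × (1 kW / 1000 W) = 0.08130 kW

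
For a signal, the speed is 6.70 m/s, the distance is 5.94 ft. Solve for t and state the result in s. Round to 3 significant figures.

Rearranging v = d/t for t: t = d/v.
v = 6.70 m/s; d = 5.94 ft = 1.811 m.
t = 0.2702 s

0.270 s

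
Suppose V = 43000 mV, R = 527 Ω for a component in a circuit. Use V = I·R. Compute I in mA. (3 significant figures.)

81.6 mA

From Ohm's law: I = V/R.
V = 43000 mV = 43.00 V; R = 527 Ω.
I = 0.08159 A
0.08159 A × (1 mA / 0.001000 A) = 81.59 mA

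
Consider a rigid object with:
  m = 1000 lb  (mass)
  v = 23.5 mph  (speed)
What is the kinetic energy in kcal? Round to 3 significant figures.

5.98 kcal

KE is given directly by: KE = ½mv².
m = 1000 lb = 453.6 kg; v = 23.5 mph = 10.51 m/s.
KE = 25030 J
25030 J × (1 kcal / 4184 J) = 5.982 kcal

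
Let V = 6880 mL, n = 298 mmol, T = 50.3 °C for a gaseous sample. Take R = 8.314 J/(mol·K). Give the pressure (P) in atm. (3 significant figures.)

1.15 atm

P is given directly by: P = nRT/V.
V = 6880 mL = 0.006880 m³; n = 298 mmol = 0.2980 mol; T = 50.3 °C = 323.4 K; R = 8.314 J/(mol·K).
P = 1.165×10^5 Pa
1.165×10^5 Pa × (1 atm / 1.013×10^5 Pa) = 1.150 atm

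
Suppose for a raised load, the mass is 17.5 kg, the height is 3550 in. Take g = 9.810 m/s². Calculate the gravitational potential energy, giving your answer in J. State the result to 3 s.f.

15500 J

Directly: PE = mgh.
m = 17.5 kg; h = 3550 in = 90.17 m; g = 9.810 m/s².
PE = 15480 J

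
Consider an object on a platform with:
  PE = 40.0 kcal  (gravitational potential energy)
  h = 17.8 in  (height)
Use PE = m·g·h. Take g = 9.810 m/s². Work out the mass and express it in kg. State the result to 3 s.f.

37700 kg

Solving PE = m·g·h for m: m = PE/(g·h).
PE = 40.0 kcal = 1.674×10^5 J; h = 17.8 in = 0.4521 m; g = 9.810 m/s².
m = 37734 kg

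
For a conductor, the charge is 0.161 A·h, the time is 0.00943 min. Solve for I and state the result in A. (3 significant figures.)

Rearranging: I = q/t.
q = 0.161 A·h = 579.6 C; t = 0.00943 min = 0.5658 s.
I = 1024 A

1020 A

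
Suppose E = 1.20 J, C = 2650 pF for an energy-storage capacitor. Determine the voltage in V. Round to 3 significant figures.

30100 V

Rearranging: V = √(2E/C).
E = 1.20 J; C = 2650 pF = 2.650×10^-9 F.
V = 30094 V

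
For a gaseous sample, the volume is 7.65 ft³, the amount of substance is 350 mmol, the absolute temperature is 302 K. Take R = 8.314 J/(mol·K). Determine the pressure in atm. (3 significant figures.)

0.0400 atm

Directly: P = nRT/V.
V = 7.65 ft³ = 0.2166 m³; n = 350 mmol = 0.3500 mol; T = 302 K; R = 8.314 J/(mol·K).
P = 4057 Pa
4057 Pa × (1 atm / 1.013×10^5 Pa) = 0.04004 atm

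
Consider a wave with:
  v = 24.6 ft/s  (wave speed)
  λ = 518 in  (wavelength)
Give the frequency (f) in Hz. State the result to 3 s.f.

0.570 Hz

Solving v = f·λ for f: f = v/λ.
v = 24.6 ft/s = 7.498 m/s; λ = 518 in = 13.16 m.
f = 0.5699 Hz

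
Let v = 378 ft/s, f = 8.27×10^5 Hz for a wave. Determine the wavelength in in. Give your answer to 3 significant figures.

Solving v = f·λ for λ: λ = v/f.
v = 378 ft/s = 115.2 m/s; f = 8.27×10^5 Hz.
λ = 1.393×10^-4 m
1.393×10^-4 m × (1 in / 0.02540 m) = 0.005485 in

0.00548 in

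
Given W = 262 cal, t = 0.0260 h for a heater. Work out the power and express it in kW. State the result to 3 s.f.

0.0117 kW

Directly: P = W/t.
W = 262 cal = 1096 J; t = 0.0260 h = 93.60 s.
P = 11.71 W  (the unit combination reduces to kg·m²/s³ = W)
11.71 W × (1 kW / 1000 W) = 0.01171 kW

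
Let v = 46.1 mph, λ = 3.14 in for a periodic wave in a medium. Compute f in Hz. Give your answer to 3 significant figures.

Rearranging v = f·λ for f: f = v/λ.
v = 46.1 mph = 20.61 m/s; λ = 3.14 in = 0.07976 m.
f = 258.4 Hz

258 Hz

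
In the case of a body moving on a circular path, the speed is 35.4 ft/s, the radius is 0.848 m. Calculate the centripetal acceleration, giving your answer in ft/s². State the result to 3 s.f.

450 ft/s²

Directly: a = v²/r.
v = 35.4 ft/s = 10.79 m/s; r = 0.848 m.
a = 137.3 m/s²
137.3 m/s² × (1 ft/s² / 0.3048 m/s²) = 450.4 ft/s²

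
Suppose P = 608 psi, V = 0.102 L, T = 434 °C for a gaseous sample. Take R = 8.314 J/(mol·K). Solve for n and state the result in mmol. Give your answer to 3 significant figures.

From the ideal-gas law: n = PV/(RT).
P = 608 psi = 4.192×10^6 Pa; V = 0.102 L = 1.020×10^-4 m³; T = 434 °C = 707.1 K; R = 8.314 J/(mol·K).
n = 0.07273 mol
0.07273 mol × (1 mmol / 0.001000 mol) = 72.73 mmol

72.7 mmol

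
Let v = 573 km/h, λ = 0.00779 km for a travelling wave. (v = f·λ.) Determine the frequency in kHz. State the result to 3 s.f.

0.0204 kHz

Solving v = f·λ for f: f = v/λ.
v = 573 km/h = 159.2 m/s; λ = 0.00779 km = 7.790 m.
f = 20.43 Hz
20.43 Hz × (1 kHz / 1000 Hz) = 0.02043 kHz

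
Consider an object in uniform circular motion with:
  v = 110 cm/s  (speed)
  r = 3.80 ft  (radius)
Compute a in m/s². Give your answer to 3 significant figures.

Directly: a = v²/r.
v = 110 cm/s = 1.100 m/s; r = 3.80 ft = 1.158 m.
a = 1.045 m/s²

1.04 m/s²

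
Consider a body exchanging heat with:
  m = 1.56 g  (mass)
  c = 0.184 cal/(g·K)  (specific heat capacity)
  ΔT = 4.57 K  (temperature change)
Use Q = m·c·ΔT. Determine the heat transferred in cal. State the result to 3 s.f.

Directly: Q = mcΔT.
m = 1.56 g = 0.001560 kg; c = 0.184 cal/(g·K) = 769.9 J/(kg·K); ΔT = 4.57 K.
Q = 5.488 J
5.488 J × (1 cal / 4.184 J) = 1.312 cal

1.31 cal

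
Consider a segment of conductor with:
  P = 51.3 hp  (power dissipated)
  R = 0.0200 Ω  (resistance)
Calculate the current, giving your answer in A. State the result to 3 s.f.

Rearranging: I = √(P/R).
P = 51.3 hp = 38254 W; R = 0.0200 Ω.
I = 1383 A

1380 A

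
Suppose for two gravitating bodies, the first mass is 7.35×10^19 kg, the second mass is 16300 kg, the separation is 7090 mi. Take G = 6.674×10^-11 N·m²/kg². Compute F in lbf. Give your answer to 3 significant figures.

Directly: F = Gm₁m₂/r².
m₁ = 7.35×10^19 kg; m₂ = 16300 kg; r = 7090 mi = 1.141×10^7 m; G = 6.674×10^-11 N·m²/kg².
F = 0.6141 N
0.6141 N × (1 lbf / 4.448 N) = 0.1381 lbf

0.138 lbf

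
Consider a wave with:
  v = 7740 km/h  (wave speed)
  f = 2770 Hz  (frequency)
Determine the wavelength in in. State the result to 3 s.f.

Rearranging v = f·λ for λ: λ = v/f.
v = 7740 km/h = 2150 m/s; f = 2770 Hz.
λ = 0.7762 m
0.7762 m × (1 in / 0.02540 m) = 30.56 in

30.6 in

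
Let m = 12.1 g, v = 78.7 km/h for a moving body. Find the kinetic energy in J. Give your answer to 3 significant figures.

Directly: KE = ½mv².
m = 12.1 g = 0.01210 kg; v = 78.7 km/h = 21.86 m/s.
KE = 2.891 J

2.89 J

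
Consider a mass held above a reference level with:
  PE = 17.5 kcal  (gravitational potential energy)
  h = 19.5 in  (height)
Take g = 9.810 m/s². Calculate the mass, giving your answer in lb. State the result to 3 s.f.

33200 lb

Rearranging: m = PE/(g·h).
PE = 17.5 kcal = 73220 J; h = 19.5 in = 0.4953 m; g = 9.810 m/s².
m = 15069 kg
15069 kg × (1 lb / 0.4536 kg) = 33222 lb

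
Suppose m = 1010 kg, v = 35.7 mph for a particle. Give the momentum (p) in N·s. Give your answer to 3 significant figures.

16100 N·s

Directly: p = mv.
m = 1010 kg; v = 35.7 mph = 15.96 m/s.
p = 16119 kg·m/s
Since 1 N·s = 1 kg·m/s, 16119 N·s.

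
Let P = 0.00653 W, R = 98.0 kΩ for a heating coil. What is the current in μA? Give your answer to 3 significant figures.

Solving P = I²R for I: I = √(P/R).
P = 0.00653 W; R = 98.0 kΩ = 98000 Ω.
I = 2.581×10^-4 A
2.581×10^-4 A × (1 μA / 1.000×10^-6 A) = 258.1 μA

258 μA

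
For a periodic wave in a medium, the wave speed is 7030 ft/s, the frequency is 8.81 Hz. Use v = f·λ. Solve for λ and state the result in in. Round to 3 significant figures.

Solving v = f·λ for λ: λ = v/f.
v = 7030 ft/s = 2143 m/s; f = 8.81 Hz.
λ = 243.2 m
243.2 m × (1 in / 0.02540 m) = 9575 in

9580 in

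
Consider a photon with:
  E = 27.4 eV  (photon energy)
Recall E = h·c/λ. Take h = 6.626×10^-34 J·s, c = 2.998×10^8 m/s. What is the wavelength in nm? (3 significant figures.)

45.3 nm

Solving E = h·c/λ for λ: λ = hc/E.
E = 27.4 eV = 4.390×10^-18 J; h = 6.626×10^-34 J·s; c = 2.998×10^8 m/s.
λ = 4.525×10^-8 m
4.525×10^-8 m × (1 nm / 1.000×10^-9 m) = 45.25 nm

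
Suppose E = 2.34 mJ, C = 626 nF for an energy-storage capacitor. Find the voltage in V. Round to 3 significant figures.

Rearranging E = ½C·V² for V: V = √(2E/C).
E = 2.34 mJ = 0.002340 J; C = 626 nF = 6.260×10^-7 F.
V = 86.46 V

86.5 V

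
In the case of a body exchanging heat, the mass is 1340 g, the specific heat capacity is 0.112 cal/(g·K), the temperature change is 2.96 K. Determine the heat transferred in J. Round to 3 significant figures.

1860 J

Q is given directly by: Q = mcΔT.
m = 1340 g = 1.340 kg; c = 0.112 cal/(g·K) = 468.6 J/(kg·K); ΔT = 2.96 K.
Q = 1859 J  (the unit combination reduces to kg·m²/s² = J)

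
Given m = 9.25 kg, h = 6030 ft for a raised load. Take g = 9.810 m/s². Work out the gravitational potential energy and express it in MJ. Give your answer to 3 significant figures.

0.167 MJ

Directly: PE = mgh.
m = 9.25 kg; h = 6030 ft = 1838 m; g = 9.810 m/s².
PE = 1.668×10^5 J
1.668×10^5 J × (1 MJ / 1.000×10^6 J) = 0.1668 MJ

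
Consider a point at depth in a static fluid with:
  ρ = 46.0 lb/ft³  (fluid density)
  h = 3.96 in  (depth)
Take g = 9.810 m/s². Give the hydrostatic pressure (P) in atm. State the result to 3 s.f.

0.00718 atm

P is given directly by: P = ρgh.
ρ = 46.0 lb/ft³ = 736.8 kg/m³; h = 3.96 in = 0.1006 m; g = 9.810 m/s².
P = 727.1 Pa
727.1 Pa × (1 atm / 1.013×10^5 Pa) = 0.007176 atm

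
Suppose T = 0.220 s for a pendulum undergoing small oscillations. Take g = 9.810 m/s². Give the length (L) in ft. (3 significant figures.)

Solving T = 2π√(L/g) for L: L = g·(T/2π)².
T = 0.220 s; g = 9.810 m/s².
L = 0.01203 m
0.01203 m × (1 ft / 0.3048 m) = 0.03946 ft

0.0395 ft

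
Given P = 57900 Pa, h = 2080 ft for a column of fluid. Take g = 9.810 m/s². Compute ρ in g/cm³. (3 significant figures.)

0.00931 g/cm³

Rearranging: ρ = P/(g·h).
P = 57900 Pa; h = 2080 ft = 634.0 m; g = 9.810 m/s².
ρ = 9.310 kg/m³
9.310 kg/m³ × (1 g/cm³ / 1000 kg/m³) = 0.009310 g/cm³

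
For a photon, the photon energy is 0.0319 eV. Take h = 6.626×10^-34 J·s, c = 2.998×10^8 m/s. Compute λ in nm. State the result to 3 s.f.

38900 nm

Rearranging: λ = hc/E.
E = 0.0319 eV = 5.111×10^-21 J; h = 6.626×10^-34 J·s; c = 2.998×10^8 m/s.
λ = 3.887×10^-5 m
3.887×10^-5 m × (1 nm / 1.000×10^-9 m) = 38867 nm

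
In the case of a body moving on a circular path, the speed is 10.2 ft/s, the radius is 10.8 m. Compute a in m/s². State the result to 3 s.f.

Directly: a = v²/r.
v = 10.2 ft/s = 3.109 m/s; r = 10.8 m.
a = 0.8950 m/s²

0.895 m/s²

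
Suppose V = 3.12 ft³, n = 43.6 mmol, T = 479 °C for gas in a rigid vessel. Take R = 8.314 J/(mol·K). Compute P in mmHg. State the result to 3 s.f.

P is given directly by: P = nRT/V.
V = 3.12 ft³ = 0.08835 m³; n = 43.6 mmol = 0.04360 mol; T = 479 °C = 752.1 K; R = 8.314 J/(mol·K).
P = 3086 Pa  (the unit combination reduces to kg/(m·s²) = Pa)
3086 Pa × (1 mmHg / 133.3 Pa) = 23.15 mmHg

23.1 mmHg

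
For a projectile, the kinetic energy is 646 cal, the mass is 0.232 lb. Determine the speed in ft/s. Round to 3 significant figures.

Solving KE = ½mv² for v: v = √(2·KE/m).
KE = 646 cal = 2703 J; m = 0.232 lb = 0.1052 kg.
v = 226.6 m/s
226.6 m/s × (1 ft/s / 0.3048 m/s) = 743.6 ft/s

744 ft/s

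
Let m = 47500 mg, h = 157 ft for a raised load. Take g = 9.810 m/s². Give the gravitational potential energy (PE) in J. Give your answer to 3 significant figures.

22.3 J

PE is given directly by: PE = mgh.
m = 47500 mg = 0.04750 kg; h = 157 ft = 47.85 m; g = 9.810 m/s².
PE = 22.30 J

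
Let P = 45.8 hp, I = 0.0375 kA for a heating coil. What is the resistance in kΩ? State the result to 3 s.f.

Rearranging: R = P/I².
P = 45.8 hp = 34153 W; I = 0.0375 kA = 37.50 A.
R = 24.29 Ω
24.29 Ω × (1 kΩ / 1000 Ω) = 0.02429 kΩ

0.0243 kΩ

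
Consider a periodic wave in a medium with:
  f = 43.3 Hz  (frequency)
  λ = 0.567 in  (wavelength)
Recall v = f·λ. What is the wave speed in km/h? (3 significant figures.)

2.24 km/h

v is given directly by: v = fλ.
f = 43.3 Hz; λ = 0.567 in = 0.01440 m.
v = 0.6236 m/s
0.6236 m/s × (1 km/h / 0.2778 m/s) = 2.245 km/h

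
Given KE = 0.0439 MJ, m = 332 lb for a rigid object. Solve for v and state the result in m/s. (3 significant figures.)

24.1 m/s

Rearranging KE = ½mv² for v: v = √(2·KE/m).
KE = 0.0439 MJ = 43900 J; m = 332 lb = 150.6 kg.
v = 24.15 m/s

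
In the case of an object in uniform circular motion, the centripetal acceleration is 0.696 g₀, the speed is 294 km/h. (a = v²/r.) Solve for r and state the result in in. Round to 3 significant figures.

Rearranging: r = v²/a.
a = 0.696 g₀ = 6.825 m/s²; v = 294 km/h = 81.67 m/s.
r = 977.1 m
977.1 m × (1 in / 0.02540 m) = 38470 in

38500 in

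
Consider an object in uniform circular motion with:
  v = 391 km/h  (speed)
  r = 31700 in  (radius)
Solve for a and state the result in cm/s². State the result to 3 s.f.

1470 cm/s²

a is given directly by: a = v²/r.
v = 391 km/h = 108.6 m/s; r = 31700 in = 805.2 m.
a = 14.65 m/s²
14.65 m/s² × (1 cm/s² / 0.01000 m/s²) = 1465 cm/s²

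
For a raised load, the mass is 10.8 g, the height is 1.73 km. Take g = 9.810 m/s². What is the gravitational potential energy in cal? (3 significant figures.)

43.8 cal

Directly: PE = mgh.
m = 10.8 g = 0.01080 kg; h = 1.73 km = 1730 m; g = 9.810 m/s².
PE = 183.3 J
183.3 J × (1 cal / 4.184 J) = 43.81 cal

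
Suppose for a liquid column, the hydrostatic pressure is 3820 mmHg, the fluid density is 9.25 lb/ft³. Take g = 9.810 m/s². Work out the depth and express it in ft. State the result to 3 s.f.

Rearranging P = ρ·g·h for h: h = P/(ρ·g).
P = 3820 mmHg = 5.093×10^5 Pa; ρ = 9.25 lb/ft³ = 148.2 kg/m³; g = 9.810 m/s².
h = 350.4 m
350.4 m × (1 ft / 0.3048 m) = 1150 ft

1150 ft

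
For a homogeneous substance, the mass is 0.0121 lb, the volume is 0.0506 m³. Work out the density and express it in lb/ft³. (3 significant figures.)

0.00677 lb/ft³

Directly: ρ = m/V.
m = 0.0121 lb = 0.005488 kg; V = 0.0506 m³.
ρ = 0.1085 kg/m³
0.1085 kg/m³ × (1 lb/ft³ / 16.02 kg/m³) = 0.006771 lb/ft³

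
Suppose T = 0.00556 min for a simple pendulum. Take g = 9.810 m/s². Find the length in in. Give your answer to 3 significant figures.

Solving T = 2π√(L/g) for L: L = g·(T/2π)².
T = 0.00556 min = 0.3336 s; g = 9.810 m/s².
L = 0.02765 m
0.02765 m × (1 in / 0.02540 m) = 1.089 in

1.09 in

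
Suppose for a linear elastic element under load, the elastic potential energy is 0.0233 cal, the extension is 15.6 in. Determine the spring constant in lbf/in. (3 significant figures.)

Rearranging U = ½k·x² for k: k = 2U/x².
U = 0.0233 cal = 0.09749 J; x = 15.6 in = 0.3962 m.
k = 1.242 N/m
1.242 N/m × (1 lbf/in / 175.1 N/m) = 0.007091 lbf/in

0.00709 lbf/in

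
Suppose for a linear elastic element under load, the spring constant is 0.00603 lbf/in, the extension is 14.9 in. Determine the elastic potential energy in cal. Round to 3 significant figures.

U is given directly by: U = ½kx².
k = 0.00603 lbf/in = 1.056 N/m; x = 14.9 in = 0.3785 m.
U = 0.07563 J  (the unit combination reduces to kg·m²/s² = J)
0.07563 J × (1 cal / 4.184 J) = 0.01808 cal

0.0181 cal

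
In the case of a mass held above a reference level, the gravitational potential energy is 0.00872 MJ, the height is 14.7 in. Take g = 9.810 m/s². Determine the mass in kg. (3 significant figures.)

2380 kg

Rearranging PE = m·g·h for m: m = PE/(g·h).
PE = 0.00872 MJ = 8720 J; h = 14.7 in = 0.3734 m; g = 9.810 m/s².
m = 2381 kg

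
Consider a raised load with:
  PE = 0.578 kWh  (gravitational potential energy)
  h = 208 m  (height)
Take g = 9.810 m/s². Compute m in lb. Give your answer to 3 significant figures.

Rearranging: m = PE/(g·h).
PE = 0.578 kWh = 2.081×10^6 J; h = 208 m; g = 9.810 m/s².
m = 1020 kg
1020 kg × (1 lb / 0.4536 kg) = 2248 lb

2250 lb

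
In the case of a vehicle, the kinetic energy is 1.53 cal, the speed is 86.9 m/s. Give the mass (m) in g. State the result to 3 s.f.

1.70 g

Rearranging KE = ½mv² for m: m = 2·KE/v².
KE = 1.53 cal = 6.402 J; v = 86.9 m/s.
m = 0.001695 kg
0.001695 kg × (1 g / 0.001000 kg) = 1.695 g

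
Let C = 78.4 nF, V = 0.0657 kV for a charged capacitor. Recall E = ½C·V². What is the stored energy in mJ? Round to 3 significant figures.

Directly: E = ½CV².
C = 78.4 nF = 7.840×10^-8 F; V = 0.0657 kV = 65.70 V.
E = 1.692×10^-4 J
1.692×10^-4 J × (1 mJ / 0.001000 J) = 0.1692 mJ

0.169 mJ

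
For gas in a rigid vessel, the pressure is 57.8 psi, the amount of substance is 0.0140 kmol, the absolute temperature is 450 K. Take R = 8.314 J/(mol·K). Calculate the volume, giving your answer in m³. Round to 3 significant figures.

Rearranging: V = nRT/P.
P = 57.8 psi = 3.985×10^5 Pa; n = 0.0140 kmol = 14.00 mol; T = 450 K; R = 8.314 J/(mol·K).
V = 0.1314 m³

0.131 m³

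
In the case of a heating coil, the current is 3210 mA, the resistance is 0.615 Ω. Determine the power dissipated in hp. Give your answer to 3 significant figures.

Directly: P = I²R.
I = 3210 mA = 3.210 A; R = 0.615 Ω.
P = 6.337 W  (the unit combination reduces to kg·m²/s³ = W)
6.337 W × (1 hp / 745.7 W) = 0.008498 hp

0.00850 hp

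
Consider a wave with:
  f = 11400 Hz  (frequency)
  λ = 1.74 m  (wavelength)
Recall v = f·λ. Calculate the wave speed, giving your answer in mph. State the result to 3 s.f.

44400 mph

Directly: v = fλ.
f = 11400 Hz; λ = 1.74 m.
v = 19836 m/s
19836 m/s × (1 mph / 0.4470 m/s) = 44372 mph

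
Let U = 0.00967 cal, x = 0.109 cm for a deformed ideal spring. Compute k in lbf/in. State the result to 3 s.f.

Rearranging: k = 2U/x².
U = 0.00967 cal = 0.04046 J; x = 0.109 cm = 0.001090 m.
k = 68108 N/m
68108 N/m × (1 lbf/in / 175.1 N/m) = 388.9 lbf/in

389 lbf/in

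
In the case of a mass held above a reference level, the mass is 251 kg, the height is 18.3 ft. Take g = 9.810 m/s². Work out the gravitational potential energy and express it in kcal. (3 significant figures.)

Directly: PE = mgh.
m = 251 kg; h = 18.3 ft = 5.578 m; g = 9.810 m/s².
PE = 13734 J
13734 J × (1 kcal / 4184 J) = 3.283 kcal

3.28 kcal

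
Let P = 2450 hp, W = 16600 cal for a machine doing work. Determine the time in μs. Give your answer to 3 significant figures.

38000 μs

Solving P = W/t for t: t = W/P.
P = 2450 hp = 1.827×10^6 W; W = 16600 cal = 69454 J.
t = 0.03802 s
0.03802 s × (1 μs / 1.000×10^-6 s) = 38016 μs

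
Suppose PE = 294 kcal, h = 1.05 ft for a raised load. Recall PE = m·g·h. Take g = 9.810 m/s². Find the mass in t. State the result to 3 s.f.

392 t

Rearranging PE = m·g·h for m: m = PE/(g·h).
PE = 294 kcal = 1.230×10^6 J; h = 1.05 ft = 0.3200 m; g = 9.810 m/s².
m = 3.918×10^5 kg
3.918×10^5 kg × (1 t / 1000 kg) = 391.8 t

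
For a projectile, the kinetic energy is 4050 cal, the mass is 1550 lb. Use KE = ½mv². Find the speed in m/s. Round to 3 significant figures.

6.94 m/s

Solving KE = ½mv² for v: v = √(2·KE/m).
KE = 4050 cal = 16945 J; m = 1550 lb = 703.1 kg.
v = 6.943 m/s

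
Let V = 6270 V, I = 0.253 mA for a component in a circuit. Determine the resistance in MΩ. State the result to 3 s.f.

24.8 MΩ

From Ohm's law: R = V/I.
V = 6270 V; I = 0.253 mA = 2.530×10^-4 A.
R = 2.478×10^7 Ω
2.478×10^7 Ω × (1 MΩ / 1.000×10^6 Ω) = 24.78 MΩ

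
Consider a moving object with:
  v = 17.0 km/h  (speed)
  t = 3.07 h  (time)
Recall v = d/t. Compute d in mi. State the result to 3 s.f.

Rearranging: d = v·t.
v = 17.0 km/h = 4.722 m/s; t = 3.07 h = 11052 s.
d = 52190 m
52190 m × (1 mi / 1609 m) = 32.43 mi

32.4 mi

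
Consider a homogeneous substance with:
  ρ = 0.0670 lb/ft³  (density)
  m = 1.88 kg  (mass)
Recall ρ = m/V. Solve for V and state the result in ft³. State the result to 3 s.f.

Solving ρ = m/V for V: V = m/ρ.
ρ = 0.0670 lb/ft³ = 1.073 kg/m³; m = 1.88 kg.
V = 1.752 m³
1.752 m³ × (1 ft³ / 0.02832 m³) = 61.86 ft³

61.9 ft³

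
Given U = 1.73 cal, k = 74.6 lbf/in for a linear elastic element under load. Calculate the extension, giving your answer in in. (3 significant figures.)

1.31 in

Rearranging: x = √(2U/k).
U = 1.73 cal = 7.238 J; k = 74.6 lbf/in = 13064 N/m.
x = 0.03329 m
0.03329 m × (1 in / 0.02540 m) = 1.311 in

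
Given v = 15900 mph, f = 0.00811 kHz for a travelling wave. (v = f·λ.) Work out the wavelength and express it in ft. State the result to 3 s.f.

Solving v = f·λ for λ: λ = v/f.
v = 15900 mph = 7108 m/s; f = 0.00811 kHz = 8.110 Hz.
λ = 876.4 m
876.4 m × (1 ft / 0.3048 m) = 2875 ft

2880 ft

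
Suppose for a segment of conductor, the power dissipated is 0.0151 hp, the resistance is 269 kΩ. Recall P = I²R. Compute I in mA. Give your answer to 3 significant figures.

6.47 mA

Rearranging: I = √(P/R).
P = 0.0151 hp = 11.26 W; R = 269 kΩ = 2.690×10^5 Ω.
I = 0.006470 A
0.006470 A × (1 mA / 0.001000 A) = 6.470 mA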